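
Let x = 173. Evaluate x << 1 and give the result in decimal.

173 = 010101101
shift left by 1 → 101011010 = 346
(equivalently, 173 × 2^1 = 173 × 2)

346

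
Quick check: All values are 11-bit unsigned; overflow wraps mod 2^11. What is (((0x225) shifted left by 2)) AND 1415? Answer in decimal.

0x225 = 01000100101
→ shifted left by 2 (mod 2^11) → 00010010100 = 148
1415 = 10110000111
→ AND → 00010000100 = 132

132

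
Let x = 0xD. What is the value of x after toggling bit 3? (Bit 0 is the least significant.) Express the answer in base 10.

x = 00001101
bit 3 is currently 1; toggle it via x ^ (1 << 3) = x ^ 8
→ 00000101 = 5

5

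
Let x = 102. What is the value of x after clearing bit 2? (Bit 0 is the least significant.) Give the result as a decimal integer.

98

x = 001100110
bit 2 is currently 1; clear it via x & ~(1 << 2) = x & ~4
→ 001100010 = 98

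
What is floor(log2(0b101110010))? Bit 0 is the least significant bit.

0b101110010 = 101110010
The topmost 1 is at position 8 (since 2^8 = 256 ≤ 370 < 512).

8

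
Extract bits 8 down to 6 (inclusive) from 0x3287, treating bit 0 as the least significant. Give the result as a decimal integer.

2

v = 11001010000111
Shift right by 6: 11001010
Mask low 3 bits: 010 = 2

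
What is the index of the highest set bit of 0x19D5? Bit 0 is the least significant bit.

0x19D5 = 1100111010101
The topmost 1 is at position 12 (since 2^12 = 4096 ≤ 6613 < 8192).

12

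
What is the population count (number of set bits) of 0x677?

8

0x677 = 11001110111
Count the 1s: 1 + 1 + 1 + 1 + 1 + 1 + 1 + 1 = 8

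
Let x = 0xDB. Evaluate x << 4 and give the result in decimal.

0xDB = 000011011011
shift left by 4 → 110110110000 = 3504
(equivalently, 219 × 2^4 = 219 × 16)

3504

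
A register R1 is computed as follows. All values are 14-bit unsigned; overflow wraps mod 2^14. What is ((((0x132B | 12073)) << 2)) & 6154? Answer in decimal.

6152

0x132B = 01001100101011
12073 = 10111100101001
→ | → 11111100101011 = 16171
→ << 2 (mod 2^14) → 11110010101100 = 15532
6154 = 01100000001010
→ & → 01100000001000 = 6152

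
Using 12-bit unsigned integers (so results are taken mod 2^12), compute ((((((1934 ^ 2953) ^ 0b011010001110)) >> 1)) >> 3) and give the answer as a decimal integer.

1934 = 011110001110
2953 = 101110001001
→ ^ → 110000000111 = 3079
0b011010001110 = 011010001110
→ ^ → 101010001001 = 2697
→ >> 1 → 010101000100 = 1348
→ >> 3 → 000010101000 = 168

168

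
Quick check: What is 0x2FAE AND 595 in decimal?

0x2FAE = 10111110101110
595 = 00001001010011
AND → 00001000000010 = 514

514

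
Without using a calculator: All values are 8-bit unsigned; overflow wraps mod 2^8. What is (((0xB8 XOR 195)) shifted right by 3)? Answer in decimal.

0xB8 = 10111000
195 = 11000011
→ XOR → 01111011 = 123
→ shifted right by 3 → 00001111 = 15

15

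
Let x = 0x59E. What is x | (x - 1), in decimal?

x = 10110011110 = 1438
x - 1 = 10110011101
OR    = 10110011111 = 1439
(x | (x - 1) sets all bits below the lowest set bit.)

1439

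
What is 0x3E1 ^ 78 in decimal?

0x3E1 = 1111100001
78 = 0001001110
XOR → 1110101111 = 943

943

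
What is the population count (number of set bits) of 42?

3

42 = 101010
Count the 1s: 1 + 1 + 1 = 3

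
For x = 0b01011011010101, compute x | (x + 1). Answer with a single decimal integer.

5847

x = 1011011010101 = 5845
x + 1 = 1011011010110
OR    = 1011011010111 = 5847
(x | (x + 1) sets the lowest cleared bit.)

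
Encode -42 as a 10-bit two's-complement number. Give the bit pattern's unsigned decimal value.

982

42 in 10 bits: 0000101010
Invert: 1111010101
Add 1:  1111010110 = 982
(Check: 2^10 - 42 = 1024 - 42 = 982.)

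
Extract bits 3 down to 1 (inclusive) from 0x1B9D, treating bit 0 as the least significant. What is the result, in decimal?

v = 1101110011101
Shift right by 1: 110111001110
Mask low 3 bits: 110 = 6

6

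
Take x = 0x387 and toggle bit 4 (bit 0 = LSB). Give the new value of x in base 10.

x = 01110000111
bit 4 is currently 0; toggle it via x ^ (1 << 4) = x ^ 16
→ 01110010111 = 919

919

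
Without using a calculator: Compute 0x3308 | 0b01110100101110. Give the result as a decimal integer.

0x3308 = 11001100001000
b = 01110100101110
 OR → 11111100101110 = 16174

16174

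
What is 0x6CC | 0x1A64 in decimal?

0x6CC = 0011011001100
0x1A64 = 1101001100100
 OR → 1111011101100 = 7916

7916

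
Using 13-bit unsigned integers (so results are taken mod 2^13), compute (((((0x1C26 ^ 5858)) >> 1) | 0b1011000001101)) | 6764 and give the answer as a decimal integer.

8047

0x1C26 = 1110000100110
5858 = 1011011100010
→ ^ → 0101011000100 = 2756
→ >> 1 → 0010101100010 = 1378
0b1011000001101 = 1011000001101
→ | → 1011101101111 = 5999
6764 = 1101001101100
→ | → 1111101101111 = 8047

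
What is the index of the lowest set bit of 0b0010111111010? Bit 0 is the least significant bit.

1

0b0010111111010 = 10111111010
Trailing zeros: 1, so the lowest set bit is bit 1 (value 2).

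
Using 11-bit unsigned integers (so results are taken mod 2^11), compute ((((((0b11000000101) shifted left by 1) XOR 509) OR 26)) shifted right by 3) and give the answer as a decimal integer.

0b11000000101 = 11000000101
→ shifted left by 1 (mod 2^11) → 10000001010 = 1034
509 = 00111111101
→ XOR → 10111110111 = 1527
26 = 00000011010
→ OR → 10111111111 = 1535
→ shifted right by 3 → 00010111111 = 191

191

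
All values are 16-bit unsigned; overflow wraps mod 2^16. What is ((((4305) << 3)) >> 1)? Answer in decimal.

17220

4305 = 0001000011010001
→ << 3 (mod 2^16) → 1000011010001000 = 34440
→ >> 1 → 0100001101000100 = 17220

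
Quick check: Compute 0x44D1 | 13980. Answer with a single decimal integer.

30429

0x44D1 = 100010011010001
13980 = 011011010011100
 OR → 111011011011101 = 30429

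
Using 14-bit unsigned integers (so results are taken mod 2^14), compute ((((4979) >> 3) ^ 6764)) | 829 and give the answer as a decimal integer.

6975

4979 = 01001101110011
→ >> 3 → 00001001101110 = 622
6764 = 01101001101100
→ ^ → 01100000000010 = 6146
829 = 00001100111101
→ | → 01101100111111 = 6975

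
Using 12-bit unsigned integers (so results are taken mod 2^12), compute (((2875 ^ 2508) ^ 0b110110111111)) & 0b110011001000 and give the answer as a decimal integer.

2875 = 101100111011
2508 = 100111001100
→ ^ → 001011110111 = 759
0b110110111111 = 110110111111
→ ^ → 111101001000 = 3912
0b110011001000 = 110011001000
→ & → 110001001000 = 3144

3144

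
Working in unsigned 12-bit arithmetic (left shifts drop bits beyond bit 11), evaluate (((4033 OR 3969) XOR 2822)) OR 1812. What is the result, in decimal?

4033 = 111111000001
3969 = 111110000001
→ OR → 111111000001 = 4033
2822 = 101100000110
→ XOR → 010011000111 = 1223
1812 = 011100010100
→ OR → 011111010111 = 2007

2007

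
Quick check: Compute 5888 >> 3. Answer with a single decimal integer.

5888 = 1011100000000
shift right by 3 → 0001011100000 = 736
(equivalently, floor(5888 / 8))

736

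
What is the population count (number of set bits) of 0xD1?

4

0xD1 = 11010001
Count the 1s: 1 + 1 + 1 + 1 = 4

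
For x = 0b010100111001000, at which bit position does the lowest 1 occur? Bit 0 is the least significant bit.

3

0b010100111001000 = 10100111001000
Trailing zeros: 3, so the lowest set bit is bit 3 (value 8).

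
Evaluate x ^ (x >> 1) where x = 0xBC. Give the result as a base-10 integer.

x = 10111100 = 188
x>>1 = 01011110
XOR  = 11100010 = 226
(x ^ (x >> 1) gives the standard binary-reflected Gray code of x.)

226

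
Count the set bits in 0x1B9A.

0x1B9A = 1101110011010
Count the 1s: 1 + 1 + 1 + 1 + 1 + 1 + 1 + 1 = 8

8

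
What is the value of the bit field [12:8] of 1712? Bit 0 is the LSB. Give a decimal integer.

6

v = 0011010110000
Shift right by 8: 00110
Mask low 5 bits: 00110 = 6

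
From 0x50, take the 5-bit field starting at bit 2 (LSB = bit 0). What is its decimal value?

v = 0001010000
Shift right by 2: 00010100
Mask low 5 bits: 10100 = 20

20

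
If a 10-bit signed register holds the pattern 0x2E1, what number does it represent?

pattern = 1011100001 (MSB is 1 ⇒ negative)
Invert: 0100011110, add 1 → 0100011111 = 287, so the value is -287.
(Equivalently: 737 - 2^10 = 737 - 1024 = -287.)

-287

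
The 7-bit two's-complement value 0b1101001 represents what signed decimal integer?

-23

pattern = 1101001 (MSB is 1 ⇒ negative)
Invert: 0010110, add 1 → 0010111 = 23, so the value is -23.
(Equivalently: 105 - 2^7 = 105 - 128 = -23.)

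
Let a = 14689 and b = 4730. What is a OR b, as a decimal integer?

14689 = 11100101100001
4730 = 01001001111010
 OR → 11101101111011 = 15227

15227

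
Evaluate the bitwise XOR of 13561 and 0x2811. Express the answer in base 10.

13561 = 11010011111001
0x2811 = 10100000010001
XOR → 01110011101000 = 7400

7400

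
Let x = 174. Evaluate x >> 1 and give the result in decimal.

87

174 = 10101110
shift right by 1 → 01010111 = 87
(equivalently, floor(174 / 2))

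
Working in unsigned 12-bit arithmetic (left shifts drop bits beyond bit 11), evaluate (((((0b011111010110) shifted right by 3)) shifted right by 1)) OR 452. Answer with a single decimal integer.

0b011111010110 = 011111010110
→ shifted right by 3 → 000011111010 = 250
→ shifted right by 1 → 000001111101 = 125
452 = 000111000100
→ OR → 000111111101 = 509

509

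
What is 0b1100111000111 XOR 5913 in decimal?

3806

a = 1100111000111
5913 = 1011100011001
XOR → 0111011011110 = 3806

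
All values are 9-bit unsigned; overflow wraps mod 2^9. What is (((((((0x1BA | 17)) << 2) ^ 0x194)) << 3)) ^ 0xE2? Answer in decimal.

290

0x1BA = 110111010
17 = 000010001
→ | → 110111011 = 443
→ << 2 (mod 2^9) → 011101100 = 236
0x194 = 110010100
→ ^ → 101111000 = 376
→ << 3 (mod 2^9) → 111000000 = 448
0xE2 = 011100010
→ ^ → 100100010 = 290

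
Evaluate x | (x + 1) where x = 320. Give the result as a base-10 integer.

321

x = 101000000 = 320
x + 1 = 101000001
OR    = 101000001 = 321
(x | (x + 1) sets the lowest cleared bit.)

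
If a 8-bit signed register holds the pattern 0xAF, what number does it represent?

pattern = 10101111 (MSB is 1 ⇒ negative)
Invert: 01010000, add 1 → 01010001 = 81, so the value is -81.
(Equivalently: 175 - 2^8 = 175 - 256 = -81.)

-81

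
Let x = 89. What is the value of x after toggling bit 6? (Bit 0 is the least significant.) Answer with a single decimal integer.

25

x = 00001011001
bit 6 is currently 1; toggle it via x ^ (1 << 6) = x ^ 64
→ 00000011001 = 25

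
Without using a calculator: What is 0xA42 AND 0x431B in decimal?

0xA42 = 000101001000010
0x431B = 100001100011011
AND → 000001000000010 = 514

514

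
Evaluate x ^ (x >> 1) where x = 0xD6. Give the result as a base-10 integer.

x = 11010110 = 214
x>>1 = 01101011
XOR  = 10111101 = 189
(x ^ (x >> 1) gives the standard binary-reflected Gray code of x.)

189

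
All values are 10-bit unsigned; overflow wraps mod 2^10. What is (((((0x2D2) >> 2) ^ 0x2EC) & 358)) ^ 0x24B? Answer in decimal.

523

0x2D2 = 1011010010
→ >> 2 → 0010110100 = 180
0x2EC = 1011101100
→ ^ → 1001011000 = 600
358 = 0101100110
→ & → 0001000000 = 64
0x24B = 1001001011
→ ^ → 1000001011 = 523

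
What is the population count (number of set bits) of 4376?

4376 = 1000100011000
Count the 1s: 1 + 1 + 1 + 1 = 4

4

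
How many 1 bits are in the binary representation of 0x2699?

7

0x2699 = 10011010011001
Count the 1s: 1 + 1 + 1 + 1 + 1 + 1 + 1 = 7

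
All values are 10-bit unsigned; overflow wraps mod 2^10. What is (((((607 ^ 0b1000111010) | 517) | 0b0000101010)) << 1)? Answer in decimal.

607 = 1001011111
0b1000111010 = 1000111010
→ ^ → 0001100101 = 101
517 = 1000000101
→ | → 1001100101 = 613
0b0000101010 = 0000101010
→ | → 1001101111 = 623
→ << 1 (mod 2^10) → 0011011110 = 222

222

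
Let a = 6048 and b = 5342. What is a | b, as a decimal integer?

6048 = 1011110100000
5342 = 1010011011110
 OR → 1011111111110 = 6142

6142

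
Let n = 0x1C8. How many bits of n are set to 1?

4

0x1C8 = 111001000
Count the 1s: 1 + 1 + 1 + 1 = 4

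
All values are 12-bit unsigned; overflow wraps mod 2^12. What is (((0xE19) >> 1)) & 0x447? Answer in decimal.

0xE19 = 111000011001
→ >> 1 → 011100001100 = 1804
0x447 = 010001000111
→ & → 010000000100 = 1028

1028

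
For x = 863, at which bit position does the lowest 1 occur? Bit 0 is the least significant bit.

863 = 1101011111
Trailing zeros: 0, so the lowest set bit is bit 0 (value 1).

0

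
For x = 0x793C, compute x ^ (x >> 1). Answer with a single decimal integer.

x = 111100100111100 = 31036
x>>1 = 011110010011110
XOR  = 100010110100010 = 17826
(x ^ (x >> 1) gives the standard binary-reflected Gray code of x.)

17826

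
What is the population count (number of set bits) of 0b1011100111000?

n = 1011100111000
Count the 1s: 1 + 1 + 1 + 1 + 1 + 1 + 1 = 7

7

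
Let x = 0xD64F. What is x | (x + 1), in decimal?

54879

x = 1101011001001111 = 54863
x + 1 = 1101011001010000
OR    = 1101011001011111 = 54879
(x | (x + 1) sets the lowest cleared bit.)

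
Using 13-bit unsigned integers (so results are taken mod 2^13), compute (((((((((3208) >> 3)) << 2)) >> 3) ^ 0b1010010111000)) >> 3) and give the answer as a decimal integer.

3208 = 0110010001000
→ >> 3 → 0000110010001 = 401
→ << 2 (mod 2^13) → 0011001000100 = 1604
→ >> 3 → 0000011001000 = 200
0b1010010111000 = 1010010111000
→ ^ → 1010001110000 = 5232
→ >> 3 → 0001010001110 = 654

654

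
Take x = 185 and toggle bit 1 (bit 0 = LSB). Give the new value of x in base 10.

x = 10111001
bit 1 is currently 0; toggle it via x ^ (1 << 1) = x ^ 2
→ 10111011 = 187

187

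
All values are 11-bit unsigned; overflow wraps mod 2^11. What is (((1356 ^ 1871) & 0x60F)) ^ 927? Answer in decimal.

1356 = 10101001100
1871 = 11101001111
→ ^ → 01000000011 = 515
0x60F = 11000001111
→ & → 01000000011 = 515
927 = 01110011111
→ ^ → 00110011100 = 412

412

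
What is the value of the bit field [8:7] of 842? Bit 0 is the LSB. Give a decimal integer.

v = 001101001010
Shift right by 7: 00110
Mask low 2 bits: 10 = 2

2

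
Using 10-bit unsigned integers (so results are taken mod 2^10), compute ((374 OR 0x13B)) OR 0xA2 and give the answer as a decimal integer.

374 = 0101110110
0x13B = 0100111011
→ OR → 0101111111 = 383
0xA2 = 0010100010
→ OR → 0111111111 = 511

511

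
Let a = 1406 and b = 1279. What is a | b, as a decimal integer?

1535

1406 = 10101111110
1279 = 10011111111
 OR → 10111111111 = 1535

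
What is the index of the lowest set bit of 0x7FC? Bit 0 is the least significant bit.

2

0x7FC = 11111111100
Trailing zeros: 2, so the lowest set bit is bit 2 (value 4).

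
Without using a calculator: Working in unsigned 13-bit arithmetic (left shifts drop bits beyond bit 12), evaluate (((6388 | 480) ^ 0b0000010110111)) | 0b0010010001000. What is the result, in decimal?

6388 = 1100011110100
480 = 0000111100000
→ | → 1100111110100 = 6644
0b0000010110111 = 0000010110111
→ ^ → 1100101000011 = 6467
0b0010010001000 = 0010010001000
→ | → 1110111001011 = 7627

7627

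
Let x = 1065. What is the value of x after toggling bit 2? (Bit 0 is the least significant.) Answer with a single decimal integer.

1069

x = 10000101001
bit 2 is currently 0; toggle it via x ^ (1 << 2) = x ^ 4
→ 10000101101 = 1069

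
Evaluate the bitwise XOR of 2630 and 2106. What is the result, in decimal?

636

2630 = 101001000110
2106 = 100000111010
XOR → 001001111100 = 636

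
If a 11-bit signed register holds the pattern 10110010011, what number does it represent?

-621

pattern = 10110010011 (MSB is 1 ⇒ negative)
Invert: 01001101100, add 1 → 01001101101 = 621, so the value is -621.
(Equivalently: 1427 - 2^11 = 1427 - 2048 = -621.)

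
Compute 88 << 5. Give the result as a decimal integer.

88 = 000001011000
shift left by 5 → 101100000000 = 2816
(equivalently, 88 × 2^5 = 88 × 32)

2816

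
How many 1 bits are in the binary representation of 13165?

13165 = 11001101101101
Count the 1s: 1 + 1 + 1 + 1 + 1 + 1 + 1 + 1 + 1 = 9

9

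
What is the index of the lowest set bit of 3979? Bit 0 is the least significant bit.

3979 = 111110001011
Trailing zeros: 0, so the lowest set bit is bit 0 (value 1).

0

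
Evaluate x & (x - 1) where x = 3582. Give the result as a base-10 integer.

3580

x = 110111111110 = 3582
x - 1 = 110111111101
AND   = 110111111100 = 3580
(x & (x - 1) clears the lowest set bit of x.)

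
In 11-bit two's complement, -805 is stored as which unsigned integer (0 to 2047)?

805 in 11 bits: 01100100101
Invert: 10011011010
Add 1:  10011011011 = 1243
(Check: 2^11 - 805 = 2048 - 805 = 1243.)

1243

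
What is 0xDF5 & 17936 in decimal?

0xDF5 = 000110111110101
17936 = 100011000010000
AND → 000010000010000 = 1040

1040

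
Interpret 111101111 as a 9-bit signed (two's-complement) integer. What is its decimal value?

pattern = 111101111 (MSB is 1 ⇒ negative)
Invert: 000010000, add 1 → 000010001 = 17, so the value is -17.
(Equivalently: 495 - 2^9 = 495 - 512 = -17.)

-17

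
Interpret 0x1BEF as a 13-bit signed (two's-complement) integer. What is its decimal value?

-1041

pattern = 1101111101111 (MSB is 1 ⇒ negative)
Invert: 0010000010000, add 1 → 0010000010001 = 1041, so the value is -1041.
(Equivalently: 7151 - 2^13 = 7151 - 8192 = -1041.)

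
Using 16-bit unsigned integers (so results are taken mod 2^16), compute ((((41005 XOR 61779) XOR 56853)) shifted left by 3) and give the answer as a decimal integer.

41005 = 1010000000101101
61779 = 1111000101010011
→ XOR → 0101000101111110 = 20862
56853 = 1101111000010101
→ XOR → 1000111101101011 = 36715
→ shifted left by 3 (mod 2^16) → 0111101101011000 = 31576

31576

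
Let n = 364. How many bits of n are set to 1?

364 = 101101100
Count the 1s: 1 + 1 + 1 + 1 + 1 = 5

5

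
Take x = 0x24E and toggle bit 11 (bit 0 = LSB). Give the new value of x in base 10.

x = 0001001001110
bit 11 is currently 0; toggle it via x ^ (1 << 11) = x ^ 2048
→ 0101001001110 = 2638

2638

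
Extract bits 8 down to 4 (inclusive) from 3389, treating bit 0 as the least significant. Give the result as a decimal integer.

v = 110100111101
Shift right by 4: 11010011
Mask low 5 bits: 10011 = 19

19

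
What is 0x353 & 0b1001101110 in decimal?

0x353 = 1101010011
b = 1001101110
AND → 1001000010 = 578

578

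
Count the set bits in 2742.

2742 = 101010110110
Count the 1s: 1 + 1 + 1 + 1 + 1 + 1 + 1 = 7

7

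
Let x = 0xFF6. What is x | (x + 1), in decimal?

x = 111111110110 = 4086
x + 1 = 111111110111
OR    = 111111110111 = 4087
(x | (x + 1) sets the lowest cleared bit.)

4087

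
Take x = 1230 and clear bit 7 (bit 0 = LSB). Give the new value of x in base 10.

x = 0010011001110
bit 7 is currently 1; clear it via x & ~(1 << 7) = x & ~128
→ 0010001001110 = 1102

1102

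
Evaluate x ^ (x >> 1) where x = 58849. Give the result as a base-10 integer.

x = 1110010111100001 = 58849
x>>1 = 0111001011110000
XOR  = 1001011100010001 = 38673
(x ^ (x >> 1) gives the standard binary-reflected Gray code of x.)

38673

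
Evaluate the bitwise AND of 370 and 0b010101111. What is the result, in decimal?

34

370 = 101110010
b = 010101111
AND → 000100010 = 34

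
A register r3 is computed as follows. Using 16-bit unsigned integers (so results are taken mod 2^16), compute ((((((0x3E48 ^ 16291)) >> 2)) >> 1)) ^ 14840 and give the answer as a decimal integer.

14789

0x3E48 = 0011111001001000
16291 = 0011111110100011
→ ^ → 0000000111101011 = 491
→ >> 2 → 0000000001111010 = 122
→ >> 1 → 0000000000111101 = 61
14840 = 0011100111111000
→ ^ → 0011100111000101 = 14789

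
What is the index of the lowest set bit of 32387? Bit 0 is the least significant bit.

32387 = 111111010000011
Trailing zeros: 0, so the lowest set bit is bit 0 (value 1).

0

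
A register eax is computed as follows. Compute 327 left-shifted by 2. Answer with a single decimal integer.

327 = 00101000111
shift left by 2 → 10100011100 = 1308
(equivalently, 327 × 2^2 = 327 × 4)

1308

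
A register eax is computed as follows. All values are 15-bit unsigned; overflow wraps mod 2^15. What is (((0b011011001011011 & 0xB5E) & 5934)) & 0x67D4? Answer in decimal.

0b011011001011011 = 011011001011011
0xB5E = 000101101011110
→ & → 000001001011010 = 602
5934 = 001011100101110
→ & → 000001000001010 = 522
0x67D4 = 110011111010100
→ & → 000001000000000 = 512

512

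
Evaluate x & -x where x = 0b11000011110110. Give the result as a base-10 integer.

2

x = 11000011110110 = 12534
-x (two's complement) = …00111100001010
AND   = 00000000000010 = 2
(x & -x isolates the lowest set bit of x.)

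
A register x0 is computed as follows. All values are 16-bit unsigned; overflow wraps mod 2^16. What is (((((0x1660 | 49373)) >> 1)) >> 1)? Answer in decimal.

13759

0x1660 = 0001011001100000
49373 = 1100000011011101
→ | → 1101011011111101 = 55037
→ >> 1 → 0110101101111110 = 27518
→ >> 1 → 0011010110111111 = 13759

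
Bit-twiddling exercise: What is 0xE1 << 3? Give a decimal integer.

0xE1 = 00011100001
shift left by 3 → 11100001000 = 1800
(equivalently, 225 × 2^3 = 225 × 8)

1800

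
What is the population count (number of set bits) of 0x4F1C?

8

0x4F1C = 100111100011100
Count the 1s: 1 + 1 + 1 + 1 + 1 + 1 + 1 + 1 = 8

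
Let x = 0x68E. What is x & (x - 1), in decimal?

1676

x = 11010001110 = 1678
x - 1 = 11010001101
AND   = 11010001100 = 1676
(x & (x - 1) clears the lowest set bit of x.)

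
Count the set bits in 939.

939 = 1110101011
Count the 1s: 1 + 1 + 1 + 1 + 1 + 1 + 1 = 7

7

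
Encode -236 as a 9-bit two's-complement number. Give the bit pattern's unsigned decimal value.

276

236 in 9 bits: 011101100
Invert: 100010011
Add 1:  100010100 = 276
(Check: 2^9 - 236 = 512 - 236 = 276.)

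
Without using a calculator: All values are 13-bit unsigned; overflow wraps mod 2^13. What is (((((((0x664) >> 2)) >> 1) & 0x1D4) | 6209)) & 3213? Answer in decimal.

0x664 = 0011001100100
→ >> 2 → 0000110011001 = 409
→ >> 1 → 0000011001100 = 204
0x1D4 = 0000111010100
→ & → 0000011000100 = 196
6209 = 1100001000001
→ | → 1100011000101 = 6341
3213 = 0110010001101
→ & → 0100010000101 = 2181

2181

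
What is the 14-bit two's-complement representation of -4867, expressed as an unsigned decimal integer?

11517

4867 in 14 bits: 01001100000011
Invert: 10110011111100
Add 1:  10110011111101 = 11517
(Check: 2^14 - 4867 = 16384 - 4867 = 11517.)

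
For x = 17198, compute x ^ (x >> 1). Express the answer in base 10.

25273

x = 100001100101110 = 17198
x>>1 = 010000110010111
XOR  = 110001010111001 = 25273
(x ^ (x >> 1) gives the standard binary-reflected Gray code of x.)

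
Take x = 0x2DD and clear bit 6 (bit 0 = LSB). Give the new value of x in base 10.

669

x = 1011011101
bit 6 is currently 1; clear it via x & ~(1 << 6) = x & ~64
→ 1010011101 = 669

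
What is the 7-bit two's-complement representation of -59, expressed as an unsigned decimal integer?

59 in 7 bits: 0111011
Invert: 1000100
Add 1:  1000101 = 69
(Check: 2^7 - 59 = 128 - 59 = 69.)

69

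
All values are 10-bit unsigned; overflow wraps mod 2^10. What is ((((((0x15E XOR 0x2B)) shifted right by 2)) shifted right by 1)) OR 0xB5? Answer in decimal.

0x15E = 0101011110
0x2B = 0000101011
→ XOR → 0101110101 = 373
→ shifted right by 2 → 0001011101 = 93
→ shifted right by 1 → 0000101110 = 46
0xB5 = 0010110101
→ OR → 0010111111 = 191

191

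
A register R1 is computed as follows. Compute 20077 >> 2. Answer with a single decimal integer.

5019

20077 = 100111001101101
shift right by 2 → 001001110011011 = 5019
(equivalently, floor(20077 / 4))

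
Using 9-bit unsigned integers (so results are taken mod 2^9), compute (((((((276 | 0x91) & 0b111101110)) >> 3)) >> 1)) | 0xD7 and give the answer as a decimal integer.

223

276 = 100010100
0x91 = 010010001
→ | → 110010101 = 405
0b111101110 = 111101110
→ & → 110000100 = 388
→ >> 3 → 000110000 = 48
→ >> 1 → 000011000 = 24
0xD7 = 011010111
→ | → 011011111 = 223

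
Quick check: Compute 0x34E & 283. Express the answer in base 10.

266

0x34E = 1101001110
283 = 0100011011
AND → 0100001010 = 266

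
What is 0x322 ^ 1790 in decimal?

0x322 = 01100100010
1790 = 11011111110
XOR → 10111011100 = 1500

1500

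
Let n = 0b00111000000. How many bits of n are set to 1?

3

n = 111000000
Count the 1s: 1 + 1 + 1 = 3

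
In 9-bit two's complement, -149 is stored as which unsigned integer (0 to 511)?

149 in 9 bits: 010010101
Invert: 101101010
Add 1:  101101011 = 363
(Check: 2^9 - 149 = 512 - 149 = 363.)

363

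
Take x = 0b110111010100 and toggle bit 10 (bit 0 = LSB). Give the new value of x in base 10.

2516

x = 110111010100
bit 10 is currently 1; toggle it via x ^ (1 << 10) = x ^ 1024
→ 100111010100 = 2516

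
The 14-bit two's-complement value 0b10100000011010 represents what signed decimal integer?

-6118

pattern = 10100000011010 (MSB is 1 ⇒ negative)
Invert: 01011111100101, add 1 → 01011111100110 = 6118, so the value is -6118.
(Equivalently: 10266 - 2^14 = 10266 - 16384 = -6118.)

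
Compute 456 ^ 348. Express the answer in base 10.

148

456 = 111001000
348 = 101011100
XOR → 010010100 = 148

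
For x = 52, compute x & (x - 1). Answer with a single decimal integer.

48

x = 110100 = 52
x - 1 = 110011
AND   = 110000 = 48
(x & (x - 1) clears the lowest set bit of x.)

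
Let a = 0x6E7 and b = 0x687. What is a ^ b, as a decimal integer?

0x6E7 = 11011100111
0x687 = 11010000111
XOR → 00001100000 = 96

96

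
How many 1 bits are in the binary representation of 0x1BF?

8

0x1BF = 110111111
Count the 1s: 1 + 1 + 1 + 1 + 1 + 1 + 1 + 1 = 8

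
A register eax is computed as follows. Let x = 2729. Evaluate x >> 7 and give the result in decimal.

21

2729 = 101010101001
shift right by 7 → 000000010101 = 21
(equivalently, floor(2729 / 128))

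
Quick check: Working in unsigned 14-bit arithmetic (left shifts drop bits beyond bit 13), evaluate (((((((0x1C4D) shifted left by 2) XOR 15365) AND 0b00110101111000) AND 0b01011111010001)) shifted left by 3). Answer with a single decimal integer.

10368

0x1C4D = 01110001001101
→ shifted left by 2 (mod 2^14) → 11000100110100 = 12596
15365 = 11110000000101
→ XOR → 00110100110001 = 3377
0b00110101111000 = 00110101111000
→ AND → 00110100110000 = 3376
0b01011111010001 = 01011111010001
→ AND → 00010100010000 = 1296
→ shifted left by 3 (mod 2^14) → 10100010000000 = 10368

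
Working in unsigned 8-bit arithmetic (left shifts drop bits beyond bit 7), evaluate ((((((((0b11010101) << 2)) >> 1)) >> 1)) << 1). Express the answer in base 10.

42

0b11010101 = 11010101
→ << 2 (mod 2^8) → 01010100 = 84
→ >> 1 → 00101010 = 42
→ >> 1 → 00010101 = 21
→ << 1 (mod 2^8) → 00101010 = 42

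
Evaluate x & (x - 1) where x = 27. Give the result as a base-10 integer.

26

x = 11011 = 27
x - 1 = 11010
AND   = 11010 = 26
(x & (x - 1) clears the lowest set bit of x.)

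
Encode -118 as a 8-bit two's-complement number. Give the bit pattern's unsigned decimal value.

138

118 in 8 bits: 01110110
Invert: 10001001
Add 1:  10001010 = 138
(Check: 2^8 - 118 = 256 - 118 = 138.)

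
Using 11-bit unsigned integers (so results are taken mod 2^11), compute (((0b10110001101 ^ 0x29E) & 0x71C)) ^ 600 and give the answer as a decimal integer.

0b10110001101 = 10110001101
0x29E = 01010011110
→ ^ → 11100010011 = 1811
0x71C = 11100011100
→ & → 11100010000 = 1808
600 = 01001011000
→ ^ → 10101001000 = 1352

1352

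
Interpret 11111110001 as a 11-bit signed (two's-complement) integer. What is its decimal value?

pattern = 11111110001 (MSB is 1 ⇒ negative)
Invert: 00000001110, add 1 → 00000001111 = 15, so the value is -15.
(Equivalently: 2033 - 2^11 = 2033 - 2048 = -15.)

-15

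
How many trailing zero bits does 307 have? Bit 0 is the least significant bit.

0

307 = 100110011
Trailing zeros: 0, so the lowest set bit is bit 0 (value 1).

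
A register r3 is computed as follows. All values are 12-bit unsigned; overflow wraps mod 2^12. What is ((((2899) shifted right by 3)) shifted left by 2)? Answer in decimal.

2899 = 101101010011
→ shifted right by 3 → 000101101010 = 362
→ shifted left by 2 (mod 2^12) → 010110101000 = 1448

1448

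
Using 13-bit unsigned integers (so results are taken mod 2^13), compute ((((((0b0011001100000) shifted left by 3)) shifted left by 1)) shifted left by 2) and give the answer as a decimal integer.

0b0011001100000 = 0011001100000
→ shifted left by 3 (mod 2^13) → 1001100000000 = 4864
→ shifted left by 1 (mod 2^13) → 0011000000000 = 1536
→ shifted left by 2 (mod 2^13) → 1100000000000 = 6144

6144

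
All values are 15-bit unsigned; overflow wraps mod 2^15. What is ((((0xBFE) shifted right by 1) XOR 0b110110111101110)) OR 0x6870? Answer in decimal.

26737

0xBFE = 000101111111110
→ shifted right by 1 → 000010111111111 = 1535
0b110110111101110 = 110110111101110
→ XOR → 110100000010001 = 26641
0x6870 = 110100001110000
→ OR → 110100001110001 = 26737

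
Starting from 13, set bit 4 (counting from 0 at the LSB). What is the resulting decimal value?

x = 0000001101
bit 4 is currently 0; set it via x | (1 << 4) = x | 16
→ 0000011101 = 29

29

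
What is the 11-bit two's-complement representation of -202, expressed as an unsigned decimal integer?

1846

202 in 11 bits: 00011001010
Invert: 11100110101
Add 1:  11100110110 = 1846
(Check: 2^11 - 202 = 2048 - 202 = 1846.)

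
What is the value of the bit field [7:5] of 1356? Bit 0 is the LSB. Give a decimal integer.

v = 010101001100
Shift right by 5: 0101010
Mask low 3 bits: 010 = 2

2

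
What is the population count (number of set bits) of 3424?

5

3424 = 110101100000
Count the 1s: 1 + 1 + 1 + 1 + 1 = 5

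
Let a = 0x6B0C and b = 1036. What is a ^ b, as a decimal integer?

0x6B0C = 110101100001100
1036 = 000010000001100
XOR → 110111100000000 = 28416

28416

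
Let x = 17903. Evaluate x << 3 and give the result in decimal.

17903 = 000100010111101111
shift left by 3 → 100010111101111000 = 143224
(equivalently, 17903 × 2^3 = 17903 × 8)

143224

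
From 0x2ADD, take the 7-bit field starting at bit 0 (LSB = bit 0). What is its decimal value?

v = 10101011011101
Shift right by 0: 10101011011101
Mask low 7 bits: 1011101 = 93

93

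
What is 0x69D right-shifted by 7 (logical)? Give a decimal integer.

13

0x69D = 11010011101
shift right by 7 → 00000001101 = 13
(equivalently, floor(1693 / 128))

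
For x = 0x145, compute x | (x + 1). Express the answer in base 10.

x = 101000101 = 325
x + 1 = 101000110
OR    = 101000111 = 327
(x | (x + 1) sets the lowest cleared bit.)

327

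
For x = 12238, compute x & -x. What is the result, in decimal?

2

x = 10111111001110 = 12238
-x (two's complement) = …01000000110010
AND   = 00000000000010 = 2
(x & -x isolates the lowest set bit of x.)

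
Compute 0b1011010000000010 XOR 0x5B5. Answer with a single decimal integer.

45495

a = 1011010000000010
0x5B5 = 0000010110110101
XOR → 1011000110110111 = 45495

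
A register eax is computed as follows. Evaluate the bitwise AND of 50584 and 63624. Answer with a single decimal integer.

50584 = 1100010110011000
63624 = 1111100010001000
AND → 1100000010001000 = 49288

49288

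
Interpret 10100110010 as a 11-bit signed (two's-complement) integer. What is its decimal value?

pattern = 10100110010 (MSB is 1 ⇒ negative)
Invert: 01011001101, add 1 → 01011001110 = 718, so the value is -718.
(Equivalently: 1330 - 2^11 = 1330 - 2048 = -718.)

-718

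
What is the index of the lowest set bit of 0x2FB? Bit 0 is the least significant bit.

0x2FB = 1011111011
Trailing zeros: 0, so the lowest set bit is bit 0 (value 1).

0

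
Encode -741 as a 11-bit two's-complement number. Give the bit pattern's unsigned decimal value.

1307

741 in 11 bits: 01011100101
Invert: 10100011010
Add 1:  10100011011 = 1307
(Check: 2^11 - 741 = 2048 - 741 = 1307.)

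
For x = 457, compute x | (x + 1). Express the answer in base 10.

x = 111001001 = 457
x + 1 = 111001010
OR    = 111001011 = 459
(x | (x + 1) sets the lowest cleared bit.)

459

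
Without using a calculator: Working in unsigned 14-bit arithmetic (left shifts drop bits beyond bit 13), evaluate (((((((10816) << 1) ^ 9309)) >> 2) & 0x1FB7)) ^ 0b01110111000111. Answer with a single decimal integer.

4592

10816 = 10101001000000
→ << 1 (mod 2^14) → 01010010000000 = 5248
9309 = 10010001011101
→ ^ → 11000011011101 = 12509
→ >> 2 → 00110000110111 = 3127
0x1FB7 = 01111110110111
→ & → 00110000110111 = 3127
0b01110111000111 = 01110111000111
→ ^ → 01000111110000 = 4592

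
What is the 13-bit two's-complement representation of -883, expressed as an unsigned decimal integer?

7309

883 in 13 bits: 0001101110011
Invert: 1110010001100
Add 1:  1110010001101 = 7309
(Check: 2^13 - 883 = 8192 - 883 = 7309.)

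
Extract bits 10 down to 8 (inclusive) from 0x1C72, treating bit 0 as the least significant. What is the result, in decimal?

4

v = 1110001110010
Shift right by 8: 11100
Mask low 3 bits: 100 = 4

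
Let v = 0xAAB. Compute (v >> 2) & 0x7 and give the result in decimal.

v = 101010101011
Shift right by 2: 1010101010
Mask low 3 bits: 010 = 2

2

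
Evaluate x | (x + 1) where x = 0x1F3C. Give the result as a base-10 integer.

7997

x = 1111100111100 = 7996
x + 1 = 1111100111101
OR    = 1111100111101 = 7997
(x | (x + 1) sets the lowest cleared bit.)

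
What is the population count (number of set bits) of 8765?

7

8765 = 10001000111101
Count the 1s: 1 + 1 + 1 + 1 + 1 + 1 + 1 = 7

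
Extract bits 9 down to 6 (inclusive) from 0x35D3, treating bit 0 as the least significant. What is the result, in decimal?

7

v = 011010111010011
Shift right by 6: 011010111
Mask low 4 bits: 0111 = 7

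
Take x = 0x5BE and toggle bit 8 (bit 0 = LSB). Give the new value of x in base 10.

1214

x = 00010110111110
bit 8 is currently 1; toggle it via x ^ (1 << 8) = x ^ 256
→ 00010010111110 = 1214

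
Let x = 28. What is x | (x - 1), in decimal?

x = 11100 = 28
x - 1 = 11011
OR    = 11111 = 31
(x | (x - 1) sets all bits below the lowest set bit.)

31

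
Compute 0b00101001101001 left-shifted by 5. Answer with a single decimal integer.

85280

x = 00000101001101001
shift left by 5 → 10100110100100000 = 85280
(equivalently, 2665 × 2^5 = 2665 × 32)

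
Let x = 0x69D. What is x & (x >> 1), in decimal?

524

x = 11010011101 = 1693
x>>1 = 01101001110
AND  = 01000001100 = 524
(x & (x >> 1) has a 1 wherever x has two consecutive 1 bits.)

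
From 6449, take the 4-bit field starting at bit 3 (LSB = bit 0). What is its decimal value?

v = 01100100110001
Shift right by 3: 01100100110
Mask low 4 bits: 0110 = 6

6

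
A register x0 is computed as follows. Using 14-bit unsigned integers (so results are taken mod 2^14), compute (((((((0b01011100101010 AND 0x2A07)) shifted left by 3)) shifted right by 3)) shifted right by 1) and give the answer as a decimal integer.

0b01011100101010 = 01011100101010
0x2A07 = 10101000000111
→ AND → 00001000000010 = 514
→ shifted left by 3 (mod 2^14) → 01000000010000 = 4112
→ shifted right by 3 → 00001000000010 = 514
→ shifted right by 1 → 00000100000001 = 257

257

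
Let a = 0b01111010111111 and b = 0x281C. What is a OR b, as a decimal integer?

16063

a = 01111010111111
0x281C = 10100000011100
 OR → 11111010111111 = 16063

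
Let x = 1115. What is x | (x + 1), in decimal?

x = 10001011011 = 1115
x + 1 = 10001011100
OR    = 10001011111 = 1119
(x | (x + 1) sets the lowest cleared bit.)

1119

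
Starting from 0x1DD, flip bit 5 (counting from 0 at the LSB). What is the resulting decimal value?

509

x = 111011101
bit 5 is currently 0; toggle it via x ^ (1 << 5) = x ^ 32
→ 111111101 = 509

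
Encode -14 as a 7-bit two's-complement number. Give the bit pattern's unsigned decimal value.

114

14 in 7 bits: 0001110
Invert: 1110001
Add 1:  1110010 = 114
(Check: 2^7 - 14 = 128 - 14 = 114.)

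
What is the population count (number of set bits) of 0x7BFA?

0x7BFA = 111101111111010
Count the 1s: 1 + 1 + 1 + 1 + 1 + 1 + 1 + 1 + 1 + 1 + 1 + 1 = 12

12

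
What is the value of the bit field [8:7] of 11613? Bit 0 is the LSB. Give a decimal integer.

v = 10110101011101
Shift right by 7: 1011010
Mask low 2 bits: 10 = 2

2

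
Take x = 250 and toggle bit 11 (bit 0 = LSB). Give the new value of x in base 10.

x = 000011111010
bit 11 is currently 0; toggle it via x ^ (1 << 11) = x ^ 2048
→ 100011111010 = 2298

2298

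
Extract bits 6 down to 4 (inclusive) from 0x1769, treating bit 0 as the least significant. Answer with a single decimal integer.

v = 01011101101001
Shift right by 4: 0101110110
Mask low 3 bits: 110 = 6

6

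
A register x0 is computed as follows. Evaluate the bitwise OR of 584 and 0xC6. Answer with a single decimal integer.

584 = 1001001000
0xC6 = 0011000110
 OR → 1011001110 = 718

718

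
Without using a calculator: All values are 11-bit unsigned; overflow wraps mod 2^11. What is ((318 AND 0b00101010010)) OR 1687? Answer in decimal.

318 = 00100111110
0b00101010010 = 00101010010
→ AND → 00100010010 = 274
1687 = 11010010111
→ OR → 11110010111 = 1943

1943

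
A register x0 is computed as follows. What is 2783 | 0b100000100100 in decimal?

2783 = 101011011111
b = 100000100100
 OR → 101011111111 = 2815

2815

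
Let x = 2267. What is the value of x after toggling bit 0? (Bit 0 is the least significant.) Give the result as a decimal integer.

2266

x = 0100011011011
bit 0 is currently 1; toggle it via x ^ (1 << 0) = x ^ 1
→ 0100011011010 = 2266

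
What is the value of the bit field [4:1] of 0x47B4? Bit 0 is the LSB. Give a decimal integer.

v = 100011110110100
Shift right by 1: 10001111011010
Mask low 4 bits: 1010 = 10

10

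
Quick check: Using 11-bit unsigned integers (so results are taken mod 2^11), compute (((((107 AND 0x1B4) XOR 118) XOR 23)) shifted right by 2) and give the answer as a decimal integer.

107 = 00001101011
0x1B4 = 00110110100
→ AND → 00000100000 = 32
118 = 00001110110
→ XOR → 00001010110 = 86
23 = 00000010111
→ XOR → 00001000001 = 65
→ shifted right by 2 → 00000010000 = 16

16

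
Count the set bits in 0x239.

5

0x239 = 1000111001
Count the 1s: 1 + 1 + 1 + 1 + 1 = 5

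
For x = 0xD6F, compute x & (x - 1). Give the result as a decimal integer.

3438

x = 110101101111 = 3439
x - 1 = 110101101110
AND   = 110101101110 = 3438
(x & (x - 1) clears the lowest set bit of x.)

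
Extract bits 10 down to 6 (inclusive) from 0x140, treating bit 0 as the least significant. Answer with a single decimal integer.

v = 00000101000000
Shift right by 6: 00000101
Mask low 5 bits: 00101 = 5

5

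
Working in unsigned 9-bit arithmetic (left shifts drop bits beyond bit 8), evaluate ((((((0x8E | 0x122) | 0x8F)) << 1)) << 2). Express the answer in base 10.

0x8E = 010001110
0x122 = 100100010
→ | → 110101110 = 430
0x8F = 010001111
→ | → 110101111 = 431
→ << 1 (mod 2^9) → 101011110 = 350
→ << 2 (mod 2^9) → 101111000 = 376

376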